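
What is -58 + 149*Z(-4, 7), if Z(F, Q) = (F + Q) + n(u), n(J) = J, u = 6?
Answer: 1283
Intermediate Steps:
Z(F, Q) = 6 + F + Q (Z(F, Q) = (F + Q) + 6 = 6 + F + Q)
-58 + 149*Z(-4, 7) = -58 + 149*(6 - 4 + 7) = -58 + 149*9 = -58 + 1341 = 1283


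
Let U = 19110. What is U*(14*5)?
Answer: 1337700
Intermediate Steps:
U*(14*5) = 19110*(14*5) = 19110*70 = 1337700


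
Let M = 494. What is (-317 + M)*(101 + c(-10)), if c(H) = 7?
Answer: 19116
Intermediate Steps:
(-317 + M)*(101 + c(-10)) = (-317 + 494)*(101 + 7) = 177*108 = 19116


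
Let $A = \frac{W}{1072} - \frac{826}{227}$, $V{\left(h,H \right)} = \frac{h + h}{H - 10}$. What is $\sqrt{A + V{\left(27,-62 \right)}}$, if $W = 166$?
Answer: $\frac{i \sqrt{15669802282}}{60836} \approx 2.0576 i$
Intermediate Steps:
$V{\left(h,H \right)} = \frac{2 h}{-10 + H}$
$A = - \frac{423895}{121672}$ ($A = \frac{166}{1072} - \frac{826}{227} = 166 \cdot \frac{1}{1072} - \frac{826}{227} = \frac{83}{536} - \frac{826}{227} = - \frac{423895}{121672} \approx -3.4839$)
$\sqrt{A + V{\left(27,-62 \right)}} = \sqrt{- \frac{423895}{121672} + 2 \cdot 27 \frac{1}{-10 - 62}} = \sqrt{- \frac{423895}{121672} + 2 \cdot 27 \frac{1}{-72}} = \sqrt{- \frac{423895}{121672} + 2 \cdot 27 \left(- \frac{1}{72}\right)} = \sqrt{- \frac{423895}{121672} - \frac{3}{4}} = \sqrt{- \frac{515149}{121672}} = \frac{i \sqrt{15669802282}}{60836}$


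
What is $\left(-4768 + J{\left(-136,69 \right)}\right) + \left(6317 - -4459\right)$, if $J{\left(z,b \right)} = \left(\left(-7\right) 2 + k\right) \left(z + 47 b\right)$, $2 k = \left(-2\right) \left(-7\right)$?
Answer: $-15741$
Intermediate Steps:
$k = 7$ ($k = \frac{\left(-2\right) \left(-7\right)}{2} = \frac{1}{2} \cdot 14 = 7$)
$J{\left(z,b \right)} = - 329 b - 7 z$ ($J{\left(z,b \right)} = \left(\left(-7\right) 2 + 7\right) \left(z + 47 b\right) = \left(-14 + 7\right) \left(z + 47 b\right) = - 7 \left(z + 47 b\right) = - 329 b - 7 z$)
$\left(-4768 + J{\left(-136,69 \right)}\right) + \left(6317 - -4459\right) = \left(-4768 - 21749\right) + \left(6317 - -4459\right) = \left(-4768 + \left(-22701 + 952\right)\right) + \left(6317 + 4459\right) = \left(-4768 - 21749\right) + 10776 = -26517 + 10776 = -15741$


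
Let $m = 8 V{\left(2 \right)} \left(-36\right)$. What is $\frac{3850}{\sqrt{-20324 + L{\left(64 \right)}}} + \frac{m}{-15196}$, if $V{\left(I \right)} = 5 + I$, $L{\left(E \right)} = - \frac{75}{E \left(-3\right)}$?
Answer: $\frac{504}{3799} - \frac{30800 i \sqrt{1300711}}{1300711} \approx 0.13267 - 27.006 i$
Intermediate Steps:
$L{\left(E \right)} = \frac{25}{E}$ ($L{\left(E \right)} = - \frac{75}{\left(-3\right) E} = - 75 \left(- \frac{1}{3 E}\right) = \frac{25}{E}$)
$m = -2016$ ($m = 8 \left(5 + 2\right) \left(-36\right) = 8 \cdot 7 \left(-36\right) = 56 \left(-36\right) = -2016$)
$\frac{3850}{\sqrt{-20324 + L{\left(64 \right)}}} + \frac{m}{-15196} = \frac{3850}{\sqrt{-20324 + \frac{25}{64}}} - \frac{2016}{-15196} = \frac{3850}{\sqrt{-20324 + 25 \cdot \frac{1}{64}}} - - \frac{504}{3799} = \frac{3850}{\sqrt{-20324 + \frac{25}{64}}} + \frac{504}{3799} = \frac{3850}{\sqrt{- \frac{1300711}{64}}} + \frac{504}{3799} = \frac{3850}{\frac{1}{8} i \sqrt{1300711}} + \frac{504}{3799} = 3850 \left(- \frac{8 i \sqrt{1300711}}{1300711}\right) + \frac{504}{3799} = - \frac{30800 i \sqrt{1300711}}{1300711} + \frac{504}{3799} = \frac{504}{3799} - \frac{30800 i \sqrt{1300711}}{1300711}$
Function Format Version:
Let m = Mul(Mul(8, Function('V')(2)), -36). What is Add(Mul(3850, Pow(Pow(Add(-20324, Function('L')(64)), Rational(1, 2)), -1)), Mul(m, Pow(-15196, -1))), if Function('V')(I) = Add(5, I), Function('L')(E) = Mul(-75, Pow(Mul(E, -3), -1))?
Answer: Add(Rational(504, 3799), Mul(Rational(-30800, 1300711), I, Pow(1300711, Rational(1, 2)))) ≈ Add(0.13267, Mul(-27.006, I))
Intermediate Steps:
Function('L')(E) = Mul(25, Pow(E, -1)) (Function('L')(E) = Mul(-75, Pow(Mul(-3, E), -1)) = Mul(-75, Mul(Rational(-1, 3), Pow(E, -1))) = Mul(25, Pow(E, -1)))
m = -2016 (m = Mul(Mul(8, Add(5, 2)), -36) = Mul(Mul(8, 7), -36) = Mul(56, -36) = -2016)
Add(Mul(3850, Pow(Pow(Add(-20324, Function('L')(64)), Rational(1, 2)), -1)), Mul(m, Pow(-15196, -1))) = Add(Mul(3850, Pow(Pow(Add(-20324, Mul(25, Pow(64, -1))), Rational(1, 2)), -1)), Mul(-2016, Pow(-15196, -1))) = Add(Mul(3850, Pow(Pow(Add(-20324, Mul(25, Rational(1, 64))), Rational(1, 2)), -1)), Mul(-2016, Rational(-1, 15196))) = Add(Mul(3850, Pow(Pow(Add(-20324, Rational(25, 64)), Rational(1, 2)), -1)), Rational(504, 3799)) = Add(Mul(3850, Pow(Pow(Rational(-1300711, 64), Rational(1, 2)), -1)), Rational(504, 3799)) = Add(Mul(3850, Pow(Mul(Rational(1, 8), I, Pow(1300711, Rational(1, 2))), -1)), Rational(504, 3799)) = Add(Mul(3850, Mul(Rational(-8, 1300711), I, Pow(1300711, Rational(1, 2)))), Rational(504, 3799)) = Add(Mul(Rational(-30800, 1300711), I, Pow(1300711, Rational(1, 2))), Rational(504, 3799)) = Add(Rational(504, 3799), Mul(Rational(-30800, 1300711), I, Pow(1300711, Rational(1, 2))))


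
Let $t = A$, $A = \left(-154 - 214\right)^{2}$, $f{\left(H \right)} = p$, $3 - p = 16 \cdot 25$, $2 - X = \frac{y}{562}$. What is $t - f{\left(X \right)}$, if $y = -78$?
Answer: $135821$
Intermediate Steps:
$X = \frac{601}{281}$ ($X = 2 - - \frac{78}{562} = 2 - \left(-78\right) \frac{1}{562} = 2 - - \frac{39}{281} = 2 + \frac{39}{281} = \frac{601}{281} \approx 2.1388$)
$p = -397$ ($p = 3 - 16 \cdot 25 = 3 - 400 = -397$)
$f{\left(H \right)} = -397$
$A = 135424$ ($A = \left(-368\right)^{2} = 135424$)
$t = 135424$
$t - f{\left(X \right)} = 135424 - -397 = 135424 + 397 = 135821$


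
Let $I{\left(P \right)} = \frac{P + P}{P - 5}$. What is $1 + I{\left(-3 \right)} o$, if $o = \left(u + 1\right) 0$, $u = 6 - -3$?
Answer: $1$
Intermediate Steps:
$u = 9$ ($u = 6 + 3 = 9$)
$I{\left(P \right)} = \frac{2 P}{-5 + P}$
$o = 0$ ($o = \left(9 + 1\right) 0 = 10 \cdot 0 = 0$)
$1 + I{\left(-3 \right)} o = 1 + 2 \left(-3\right) \frac{1}{-5 - 3} \cdot 0 = 1 + 2 \left(-3\right) \frac{1}{-8} \cdot 0 = 1 + 2 \left(-3\right) \left(- \frac{1}{8}\right) 0 = 1 + \frac{3}{4} \cdot 0 = 1 + 0 = 1$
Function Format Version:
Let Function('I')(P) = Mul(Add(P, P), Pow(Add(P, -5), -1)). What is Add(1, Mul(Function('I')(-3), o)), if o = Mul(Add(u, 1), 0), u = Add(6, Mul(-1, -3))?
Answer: 1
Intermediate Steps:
u = 9 (u = Add(6, 3) = 9)
Function('I')(P) = Mul(2, P, Pow(Add(-5, P), -1)) (Function('I')(P) = Mul(Mul(2, P), Pow(Add(-5, P), -1)) = Mul(2, P, Pow(Add(-5, P), -1)))
o = 0 (o = Mul(Add(9, 1), 0) = Mul(10, 0) = 0)
Add(1, Mul(Function('I')(-3), o)) = Add(1, Mul(Mul(2, -3, Pow(Add(-5, -3), -1)), 0)) = Add(1, Mul(Mul(2, -3, Pow(-8, -1)), 0)) = Add(1, Mul(Mul(2, -3, Rational(-1, 8)), 0)) = Add(1, Mul(Rational(3, 4), 0)) = Add(1, 0) = 1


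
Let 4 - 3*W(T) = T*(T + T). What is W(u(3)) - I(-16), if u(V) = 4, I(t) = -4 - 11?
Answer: 17/3 ≈ 5.6667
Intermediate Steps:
I(t) = -15
W(T) = 4/3 - 2*T²/3 (W(T) = 4/3 - T*(T + T)/3 = 4/3 - T*2*T/3 = 4/3 - 2*T²/3)
W(u(3)) - I(-16) = (4/3 - ⅔*4²) - 1*(-15) = (4/3 - ⅔*16) + 15 = (4/3 - 32/3) + 15 = -28/3 + 15 = 17/3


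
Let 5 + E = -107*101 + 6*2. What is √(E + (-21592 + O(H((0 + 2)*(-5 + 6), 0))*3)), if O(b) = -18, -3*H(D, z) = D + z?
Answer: I*√32446 ≈ 180.13*I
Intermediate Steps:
H(D, z) = -D/3 - z/3 (H(D, z) = -(D + z)/3 = -D/3 - z/3)
E = -10800 (E = -5 + (-107*101 + 6*2) = -5 + (-10807 + 12) = -5 - 10795 = -10800)
√(E + (-21592 + O(H((0 + 2)*(-5 + 6), 0))*3)) = √(-10800 + (-21592 - 18*3)) = √(-10800 + (-21592 - 54)) = √(-10800 - 21646) = √(-32446) = I*√32446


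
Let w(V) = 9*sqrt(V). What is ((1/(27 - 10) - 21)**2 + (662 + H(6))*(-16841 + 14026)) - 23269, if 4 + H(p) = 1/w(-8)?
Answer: -541904035/289 + 2815*I*sqrt(2)/36 ≈ -1.8751e+6 + 110.58*I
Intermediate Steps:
H(p) = -4 - I*sqrt(2)/36 (H(p) = -4 + 1/(9*sqrt(-8)) = -4 + 1/(9*(2*I*sqrt(2))) = -4 + 1/(18*I*sqrt(2)) = -4 - I*sqrt(2)/36)
((1/(27 - 10) - 21)**2 + (662 + H(6))*(-16841 + 14026)) - 23269 = ((1/(27 - 10) - 21)**2 + (662 + (-4 - I*sqrt(2)/36))*(-16841 + 14026)) - 23269 = ((1/17 - 21)**2 + (658 - I*sqrt(2)/36)*(-2815)) - 23269 = ((1/17 - 21)**2 + (-1852270 + 2815*I*sqrt(2)/36)) - 23269 = ((-356/17)**2 + (-1852270 + 2815*I*sqrt(2)/36)) - 23269 = (126736/289 + (-1852270 + 2815*I*sqrt(2)/36)) - 23269 = (-535179294/289 + 2815*I*sqrt(2)/36) - 23269 = -541904035/289 + 2815*I*sqrt(2)/36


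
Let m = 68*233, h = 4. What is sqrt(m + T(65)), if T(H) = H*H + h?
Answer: sqrt(20073) ≈ 141.68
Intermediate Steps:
m = 15844
T(H) = 4 + H**2 (T(H) = H*H + 4 = H**2 + 4 = 4 + H**2)
sqrt(m + T(65)) = sqrt(15844 + (4 + 65**2)) = sqrt(15844 + (4 + 4225)) = sqrt(15844 + 4229) = sqrt(20073)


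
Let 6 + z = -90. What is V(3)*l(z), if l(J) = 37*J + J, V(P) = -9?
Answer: 32832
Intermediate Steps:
z = -96 (z = -6 - 90 = -96)
l(J) = 38*J
V(3)*l(z) = -342*(-96) = -9*(-3648) = 32832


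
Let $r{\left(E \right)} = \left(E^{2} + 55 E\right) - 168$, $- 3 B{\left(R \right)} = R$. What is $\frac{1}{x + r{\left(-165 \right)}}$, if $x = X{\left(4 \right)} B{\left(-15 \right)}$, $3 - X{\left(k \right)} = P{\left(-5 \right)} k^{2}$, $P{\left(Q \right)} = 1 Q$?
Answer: $\frac{1}{18397} \approx 5.4357 \cdot 10^{-5}$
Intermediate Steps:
$B{\left(R \right)} = - \frac{R}{3}$
$r{\left(E \right)} = -168 + E^{2} + 55 E$
$P{\left(Q \right)} = Q$
$X{\left(k \right)} = 3 + 5 k^{2}$ ($X{\left(k \right)} = 3 - - 5 k^{2} = 3 + 5 k^{2}$)
$x = 415$ ($x = \left(3 + 5 \cdot 4^{2}\right) \left(\left(- \frac{1}{3}\right) \left(-15\right)\right) = \left(3 + 5 \cdot 16\right) 5 = \left(3 + 80\right) 5 = 83 \cdot 5 = 415$)
$\frac{1}{x + r{\left(-165 \right)}} = \frac{1}{415 + \left(-168 + \left(-165\right)^{2} + 55 \left(-165\right)\right)} = \frac{1}{415 - -17982} = \frac{1}{415 + 17982} = \frac{1}{18397}$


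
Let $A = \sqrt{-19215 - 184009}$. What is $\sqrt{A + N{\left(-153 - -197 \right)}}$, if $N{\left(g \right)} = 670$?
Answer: $\sqrt{670 + 2 i \sqrt{50806}} \approx 27.18 + 8.2928 i$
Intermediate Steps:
$A = 2 i \sqrt{50806}$ ($A = \sqrt{-203224} = 2 i \sqrt{50806} \approx 450.8 i$)
$\sqrt{A + N{\left(-153 - -197 \right)}} = \sqrt{2 i \sqrt{50806} + 670} = \sqrt{670 + 2 i \sqrt{50806}}$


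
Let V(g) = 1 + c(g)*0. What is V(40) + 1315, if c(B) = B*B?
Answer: 1316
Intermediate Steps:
c(B) = B**2
V(g) = 1 (V(g) = 1 + g**2*0 = 1 + 0 = 1)
V(40) + 1315 = 1 + 1315 = 1316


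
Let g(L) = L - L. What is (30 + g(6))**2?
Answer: 900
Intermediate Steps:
g(L) = 0
(30 + g(6))**2 = (30 + 0)**2 = 30**2 = 900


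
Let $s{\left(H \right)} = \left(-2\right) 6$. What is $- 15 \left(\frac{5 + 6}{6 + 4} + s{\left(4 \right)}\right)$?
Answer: $\frac{327}{2} \approx 163.5$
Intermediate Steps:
$s{\left(H \right)} = -12$
$- 15 \left(\frac{5 + 6}{6 + 4} + s{\left(4 \right)}\right) = - 15 \left(\frac{5 + 6}{6 + 4} - 12\right) = - 15 \left(\frac{11}{10} - 12\right) = \left(-15\right) \left(- \frac{109}{10}\right) = \frac{327}{2}$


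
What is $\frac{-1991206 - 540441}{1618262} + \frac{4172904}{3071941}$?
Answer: $- \frac{1024218243979}{4971205386542} \approx -0.20603$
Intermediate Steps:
$\frac{-1991206 - 540441}{1618262} + \frac{4172904}{3071941} = \left(-1991206 - 540441\right) \frac{1}{1618262} + 4172904 \cdot \frac{1}{3071941} = \left(-2531647\right) \frac{1}{1618262} + \frac{4172904}{3071941} = - \frac{2531647}{1618262} + \frac{4172904}{3071941} = - \frac{1024218243979}{4971205386542}$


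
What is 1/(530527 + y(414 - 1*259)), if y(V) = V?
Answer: 1/530682 ≈ 1.8844e-6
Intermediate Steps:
1/(530527 + y(414 - 1*259)) = 1/(530527 + (414 - 1*259)) = 1/(530527 + (414 - 259)) = 1/(530527 + 155) = 1/530682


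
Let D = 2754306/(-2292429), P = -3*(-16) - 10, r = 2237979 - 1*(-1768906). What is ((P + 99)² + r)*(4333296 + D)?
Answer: 13329974533088895804/764143 ≈ 1.7444e+13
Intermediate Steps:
r = 4006885 (r = 2237979 + 1768906 = 4006885)
P = 38 (P = 48 - 10 = 38)
D = -918102/764143 (D = 2754306*(-1/2292429) = -918102/764143 ≈ -1.2015)
((P + 99)² + r)*(4333296 + D) = ((38 + 99)² + 4006885)*(4333296 - 918102/764143) = (137² + 4006885)*(3311256887226/764143) = (18769 + 4006885)*(3311256887226/764143) = 4025654*(3311256887226/764143) = 13329974533088895804/764143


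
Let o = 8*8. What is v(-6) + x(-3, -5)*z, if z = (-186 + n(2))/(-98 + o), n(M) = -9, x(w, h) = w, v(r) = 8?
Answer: -313/34 ≈ -9.2059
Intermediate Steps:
o = 64
z = 195/34 (z = (-186 - 9)/(-98 + 64) = -195/(-34) = -195*(-1/34) = 195/34 ≈ 5.7353)
v(-6) + x(-3, -5)*z = 8 - 3*195/34 = 8 - 585/34 = -313/34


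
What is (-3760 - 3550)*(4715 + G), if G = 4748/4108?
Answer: -35405926520/1027 ≈ -3.4475e+7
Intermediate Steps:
G = 1187/1027 (G = 4748*(1/4108) = 1187/1027 ≈ 1.1558)
(-3760 - 3550)*(4715 + G) = (-3760 - 3550)*(4715 + 1187/1027) = -7310*4843492/1027 = -35405926520/1027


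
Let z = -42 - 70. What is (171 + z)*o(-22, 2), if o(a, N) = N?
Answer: 118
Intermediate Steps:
z = -112
(171 + z)*o(-22, 2) = (171 - 112)*2 = 59*2 = 118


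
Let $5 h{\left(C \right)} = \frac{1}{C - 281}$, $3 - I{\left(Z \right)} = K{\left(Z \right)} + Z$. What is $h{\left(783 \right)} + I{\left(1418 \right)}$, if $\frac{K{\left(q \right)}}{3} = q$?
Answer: $- \frac{14229189}{2510} \approx -5669.0$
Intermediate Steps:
$K{\left(q \right)} = 3 q$
$I{\left(Z \right)} = 3 - 4 Z$ ($I{\left(Z \right)} = 3 - \left(3 Z + Z\right) = 3 - 4 Z$)
$h{\left(C \right)} = \frac{1}{5 \left(-281 + C\right)}$ ($h{\left(C \right)} = \frac{1}{5 \left(C - 281\right)} = \frac{1}{5 \left(-281 + C\right)}$)
$h{\left(783 \right)} + I{\left(1418 \right)} = \frac{1}{5 \left(-281 + 783\right)} + \left(3 - 5672\right) = \frac{1}{5 \cdot 502} + \left(3 - 5672\right) = \frac{1}{5} \cdot \frac{1}{502} - 5669 = \frac{1}{2510} - 5669 = - \frac{14229189}{2510}$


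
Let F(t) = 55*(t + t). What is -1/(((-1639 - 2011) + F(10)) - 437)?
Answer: 1/2987 ≈ 0.00033478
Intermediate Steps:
F(t) = 110*t (F(t) = 55*(2*t) = 110*t)
-1/(((-1639 - 2011) + F(10)) - 437) = -1/(((-1639 - 2011) + 110*10) - 437) = -1/((-3650 + 1100) - 437) = -1/(-2550 - 437) = -1/(-2987) = -1*(-1/2987) = 1/2987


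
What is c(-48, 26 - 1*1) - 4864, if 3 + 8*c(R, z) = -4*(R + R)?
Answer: -38531/8 ≈ -4816.4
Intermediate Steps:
c(R, z) = -3/8 - R (c(R, z) = -3/8 + (-4*(R + R))/8 = -3/8 + (-8*R)/8 = -3/8 - R)
c(-48, 26 - 1*1) - 4864 = (-3/8 - 1*(-48)) - 4864 = (-3/8 + 48) - 4864 = 381/8 - 4864 = -38531/8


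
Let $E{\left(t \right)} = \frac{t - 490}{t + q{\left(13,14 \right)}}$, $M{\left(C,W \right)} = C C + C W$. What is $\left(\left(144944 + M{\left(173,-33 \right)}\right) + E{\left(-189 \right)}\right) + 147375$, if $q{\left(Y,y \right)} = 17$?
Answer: $\frac{54445387}{172} \approx 3.1654 \cdot 10^{5}$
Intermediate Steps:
$M{\left(C,W \right)} = C^{2} + C W$
$E{\left(t \right)} = \frac{-490 + t}{17 + t}$ ($E{\left(t \right)} = \frac{t - 490}{t + 17} = \frac{-490 + t}{17 + t}$)
$\left(\left(144944 + M{\left(173,-33 \right)}\right) + E{\left(-189 \right)}\right) + 147375 = \left(\left(144944 + 173 \left(173 - 33\right)\right) + \frac{-490 - 189}{17 - 189}\right) + 147375 = \left(\left(144944 + 173 \cdot 140\right) + \frac{1}{-172} \left(-679\right)\right) + 147375 = \left(\left(144944 + 24220\right) - - \frac{679}{172}\right) + 147375 = \left(169164 + \frac{679}{172}\right) + 147375 = \frac{29096887}{172} + 147375 = \frac{54445387}{172}$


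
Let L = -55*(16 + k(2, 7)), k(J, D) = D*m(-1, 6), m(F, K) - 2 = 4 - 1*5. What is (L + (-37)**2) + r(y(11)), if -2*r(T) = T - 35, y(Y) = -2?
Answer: 245/2 ≈ 122.50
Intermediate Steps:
m(F, K) = 1 (m(F, K) = 2 + (4 - 1*5) = 2 + (4 - 5) = 2 - 1 = 1)
k(J, D) = D (k(J, D) = D*1 = D)
L = -1265 (L = -55*(16 + 7) = -55*23 = -1265)
r(T) = 35/2 - T/2 (r(T) = -(T - 35)/2 = -(-35 + T)/2 = 35/2 - T/2)
(L + (-37)**2) + r(y(11)) = (-1265 + (-37)**2) + (35/2 - 1/2*(-2)) = (-1265 + 1369) + (35/2 + 1) = 104 + 37/2 = 245/2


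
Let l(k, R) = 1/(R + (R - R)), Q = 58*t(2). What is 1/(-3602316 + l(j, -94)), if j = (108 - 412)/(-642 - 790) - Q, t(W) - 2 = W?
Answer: -94/338617705 ≈ -2.7760e-7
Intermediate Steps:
t(W) = 2 + W
Q = 232 (Q = 58*(2 + 2) = 58*4 = 232)
j = -41490/179 (j = (108 - 412)/(-642 - 790) - 1*232 = -304/(-1432) - 232 = -304*(-1/1432) - 232 = 38/179 - 232 = -41490/179 ≈ -231.79)
l(k, R) = 1/R (l(k, R) = 1/(R + 0) = 1/R)
1/(-3602316 + l(j, -94)) = 1/(-3602316 + 1/(-94)) = 1/(-3602316 - 1/94) = 1/(-338617705/94) = -94/338617705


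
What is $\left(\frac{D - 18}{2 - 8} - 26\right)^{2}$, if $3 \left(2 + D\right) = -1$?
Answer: $\frac{165649}{324} \approx 511.26$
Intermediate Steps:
$D = - \frac{7}{3}$ ($D = -2 + \frac{1}{3} \left(-1\right) = -2 - \frac{1}{3} = - \frac{7}{3} \approx -2.3333$)
$\left(\frac{D - 18}{2 - 8} - 26\right)^{2} = \left(\frac{- \frac{7}{3} - 18}{2 - 8} - 26\right)^{2} = \left(- \frac{61}{3 \left(-6\right)} - 26\right)^{2} = \left(\left(- \frac{61}{3}\right) \left(- \frac{1}{6}\right) - 26\right)^{2} = \left(\frac{61}{18} - 26\right)^{2} = \left(- \frac{407}{18}\right)^{2} = \frac{165649}{324}$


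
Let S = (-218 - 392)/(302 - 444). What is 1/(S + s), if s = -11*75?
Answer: -71/58270 ≈ -0.0012185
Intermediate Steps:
s = -825
S = 305/71 (S = -610/(-142) = -610*(-1/142) = 305/71 ≈ 4.2958)
1/(S + s) = 1/(305/71 - 825) = 1/(-58270/71) = -71/58270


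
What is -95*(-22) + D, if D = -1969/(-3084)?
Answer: 6447529/3084 ≈ 2090.6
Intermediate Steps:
D = 1969/3084 (D = -1969*(-1/3084) = 1969/3084 ≈ 0.63846)
-95*(-22) + D = -95*(-22) + 1969/3084 = 2090 + 1969/3084 = 6447529/3084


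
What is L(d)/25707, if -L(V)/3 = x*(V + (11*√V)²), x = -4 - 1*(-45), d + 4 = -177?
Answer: 22082/209 ≈ 105.66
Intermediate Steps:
d = -181 (d = -4 - 177 = -181)
x = 41 (x = -4 + 45 = 41)
L(V) = -15006*V (L(V) = -123*(V + (11*√V)²) = -123*(V + 121*V) = -123*122*V = -15006*V)
L(d)/25707 = -15006*(-181)/25707 = 2716086*(1/25707) = 22082/209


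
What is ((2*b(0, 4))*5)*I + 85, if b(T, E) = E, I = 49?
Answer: 2045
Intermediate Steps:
((2*b(0, 4))*5)*I + 85 = ((2*4)*5)*49 + 85 = (8*5)*49 + 85 = 40*49 + 85 = 1960 + 85 = 2045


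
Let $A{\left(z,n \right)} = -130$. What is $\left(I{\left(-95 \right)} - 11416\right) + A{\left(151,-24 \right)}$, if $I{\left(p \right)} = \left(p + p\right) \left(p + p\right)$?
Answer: $24554$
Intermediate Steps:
$I{\left(p \right)} = 4 p^{2}$ ($I{\left(p \right)} = 2 p 2 p = 4 p^{2}$)
$\left(I{\left(-95 \right)} - 11416\right) + A{\left(151,-24 \right)} = \left(4 \left(-95\right)^{2} - 11416\right) - 130 = \left(4 \cdot 9025 - 11416\right) - 130 = \left(36100 - 11416\right) - 130 = 24684 - 130 = 24554$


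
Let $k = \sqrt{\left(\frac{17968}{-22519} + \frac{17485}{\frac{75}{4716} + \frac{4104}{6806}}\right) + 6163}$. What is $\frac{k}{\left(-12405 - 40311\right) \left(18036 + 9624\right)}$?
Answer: $- \frac{3 \sqrt{262407083509650447547319}}{12079157815531564240} \approx -1.2722 \cdot 10^{-7}$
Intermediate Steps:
$k = \frac{27 \sqrt{262407083509650447547319}}{74556333061}$ ($k = \sqrt{\left(17968 \left(- \frac{1}{22519}\right) + \frac{17485}{75 \cdot \frac{1}{4716} + 4104 \cdot \frac{1}{6806}}\right) + 6163} = \sqrt{\left(- \frac{17968}{22519} + \frac{17485}{\frac{25}{1572} + \frac{2052}{3403}}\right) + 6163} = \sqrt{\left(- \frac{17968}{22519} + \frac{17485}{\frac{3310819}{5349516}}\right) + 6163} = \sqrt{\left(- \frac{17968}{22519} + 17485 \cdot \frac{5349516}{3310819}\right) + 6163} = \sqrt{\left(- \frac{17968}{22519} + \frac{93536287260}{3310819}\right) + 6163} = \sqrt{\frac{2106284164012148}{74556333061} + 6163} = \sqrt{\frac{2565774844667091}{74556333061}} = \frac{27 \sqrt{262407083509650447547319}}{74556333061} \approx 185.51$)
$\frac{k}{\left(-12405 - 40311\right) \left(18036 + 9624\right)} = \frac{\frac{27}{74556333061} \sqrt{262407083509650447547319}}{\left(-12405 - 40311\right) \left(18036 + 9624\right)} = \frac{\frac{27}{74556333061} \sqrt{262407083509650447547319}}{\left(-52716\right) 27660} = \frac{\frac{27}{74556333061} \sqrt{262407083509650447547319}}{-1458124560} = \frac{27 \sqrt{262407083509650447547319}}{74556333061} \left(- \frac{1}{1458124560}\right) = - \frac{3 \sqrt{262407083509650447547319}}{12079157815531564240}$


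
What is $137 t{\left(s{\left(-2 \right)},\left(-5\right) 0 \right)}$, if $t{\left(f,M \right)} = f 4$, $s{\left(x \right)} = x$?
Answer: $-1096$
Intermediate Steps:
$t{\left(f,M \right)} = 4 f$
$137 t{\left(s{\left(-2 \right)},\left(-5\right) 0 \right)} = 137 \cdot 4 \left(-2\right) = 137 \left(-8\right) = -1096$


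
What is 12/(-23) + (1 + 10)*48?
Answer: 12132/23 ≈ 527.48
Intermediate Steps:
12/(-23) + (1 + 10)*48 = 12*(-1/23) + 11*48 = -12/23 + 528 = 12132/23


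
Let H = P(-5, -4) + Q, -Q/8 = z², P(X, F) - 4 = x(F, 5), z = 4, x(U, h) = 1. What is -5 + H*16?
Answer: -1973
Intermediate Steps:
P(X, F) = 5 (P(X, F) = 4 + 1 = 5)
Q = -128 (Q = -8*4² = -8*16 = -128)
H = -123 (H = 5 - 128 = -123)
-5 + H*16 = -5 - 123*16 = -5 - 1968 = -1973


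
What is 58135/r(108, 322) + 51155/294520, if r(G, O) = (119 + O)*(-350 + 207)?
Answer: -36093331/48242376 ≈ -0.74817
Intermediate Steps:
r(G, O) = -17017 - 143*O (r(G, O) = (119 + O)*(-143) = -17017 - 143*O)
58135/r(108, 322) + 51155/294520 = 58135/(-17017 - 143*322) + 51155/294520 = 58135/(-17017 - 46046) + 51155*(1/294520) = 58135/(-63063) + 10231/58904 = 58135*(-1/63063) + 10231/58904 = -755/819 + 10231/58904 = -36093331/48242376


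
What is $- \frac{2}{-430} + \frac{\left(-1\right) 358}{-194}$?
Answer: $\frac{38582}{20855} \approx 1.85$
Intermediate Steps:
$- \frac{2}{-430} + \frac{\left(-1\right) 358}{-194} = \left(-2\right) \left(- \frac{1}{430}\right) - - \frac{179}{97} = \frac{1}{215} + \frac{179}{97} = \frac{38582}{20855}$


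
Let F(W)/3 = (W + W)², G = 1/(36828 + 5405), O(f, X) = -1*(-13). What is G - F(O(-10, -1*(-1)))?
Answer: -85648523/42233 ≈ -2028.0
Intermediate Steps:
O(f, X) = 13
G = 1/42233 ≈ 2.3678e-5
F(W) = 12*W² (F(W) = 3*(W + W)² = 3*(2*W)² = 3*(4*W²) = 12*W²)
G - F(O(-10, -1*(-1))) = 1/42233 - 12*13² = 1/42233 - 12*169 = 1/42233 - 1*2028 = 1/42233 - 2028 = -85648523/42233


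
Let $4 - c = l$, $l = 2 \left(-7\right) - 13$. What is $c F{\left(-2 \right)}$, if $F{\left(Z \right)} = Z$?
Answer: $-62$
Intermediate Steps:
$l = -27$ ($l = -14 - 13 = -27$)
$c = 31$ ($c = 4 - -27 = 4 + 27 = 31$)
$c F{\left(-2 \right)} = 31 \left(-2\right) = -62$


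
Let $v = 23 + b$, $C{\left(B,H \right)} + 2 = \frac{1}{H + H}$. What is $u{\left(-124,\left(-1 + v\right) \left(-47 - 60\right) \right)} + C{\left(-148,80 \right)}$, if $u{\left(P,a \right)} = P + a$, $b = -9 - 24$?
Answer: $\frac{168161}{160} \approx 1051.0$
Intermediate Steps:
$b = -33$
$C{\left(B,H \right)} = -2 + \frac{1}{2 H}$ ($C{\left(B,H \right)} = -2 + \frac{1}{H + H} = -2 + \frac{1}{2 H}$)
$v = -10$ ($v = 23 - 33 = -10$)
$u{\left(-124,\left(-1 + v\right) \left(-47 - 60\right) \right)} + C{\left(-148,80 \right)} = \left(-124 + \left(-1 - 10\right) \left(-47 - 60\right)\right) - \left(2 - \frac{1}{2 \cdot 80}\right) = \left(-124 - -1177\right) + \left(-2 + \frac{1}{2} \cdot \frac{1}{80}\right) = \left(-124 + 1177\right) + \left(-2 + \frac{1}{160}\right) = 1053 - \frac{319}{160} = \frac{168161}{160}$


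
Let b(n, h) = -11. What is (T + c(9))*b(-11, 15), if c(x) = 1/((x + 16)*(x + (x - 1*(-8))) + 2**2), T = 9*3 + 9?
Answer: -258995/654 ≈ -396.02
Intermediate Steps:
T = 36 (T = 27 + 9 = 36)
c(x) = 1/(4 + (8 + 2*x)*(16 + x)) (c(x) = 1/((16 + x)*(x + (x + 8)) + 4) = 1/((16 + x)*(x + (8 + x)) + 4) = 1/((16 + x)*(8 + 2*x) + 4) = 1/((8 + 2*x)*(16 + x) + 4) = 1/(4 + (8 + 2*x)*(16 + x)))
(T + c(9))*b(-11, 15) = (36 + 1/(2*(66 + 9**2 + 20*9)))*(-11) = (36 + 1/(2*(66 + 81 + 180)))*(-11) = (36 + (1/2)/327)*(-11) = (36 + (1/2)*(1/327))*(-11) = (36 + 1/654)*(-11) = (23545/654)*(-11) = -258995/654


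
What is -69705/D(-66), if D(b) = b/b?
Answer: -69705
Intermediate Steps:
D(b) = 1
-69705/D(-66) = -69705/1 = -69705*1 = -69705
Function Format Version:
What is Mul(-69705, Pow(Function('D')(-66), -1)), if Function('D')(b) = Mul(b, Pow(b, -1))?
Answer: -69705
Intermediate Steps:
Function('D')(b) = 1
Mul(-69705, Pow(Function('D')(-66), -1)) = Mul(-69705, Pow(1, -1)) = Mul(-69705, 1) = -69705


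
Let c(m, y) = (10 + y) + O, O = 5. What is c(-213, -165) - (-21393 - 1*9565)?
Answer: 30808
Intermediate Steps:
c(m, y) = 15 + y (c(m, y) = (10 + y) + 5 = 15 + y)
c(-213, -165) - (-21393 - 1*9565) = (15 - 165) - (-21393 - 1*9565) = -150 - (-21393 - 9565) = -150 - 1*(-30958) = -150 + 30958 = 30808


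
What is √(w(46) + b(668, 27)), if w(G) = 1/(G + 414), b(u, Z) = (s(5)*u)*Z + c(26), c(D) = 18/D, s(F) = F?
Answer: √806224426735/2990 ≈ 300.30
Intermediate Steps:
b(u, Z) = 9/13 + 5*Z*u (b(u, Z) = (5*u)*Z + 18/26 = 5*Z*u + 18*(1/26) = 5*Z*u + 9/13 = 9/13 + 5*Z*u)
w(G) = 1/(414 + G)
√(w(46) + b(668, 27)) = √(1/(414 + 46) + (9/13 + 5*27*668)) = √(1/460 + (9/13 + 90180)) = √(1/460 + 1172349/13) = √(539280553/5980) = √806224426735/2990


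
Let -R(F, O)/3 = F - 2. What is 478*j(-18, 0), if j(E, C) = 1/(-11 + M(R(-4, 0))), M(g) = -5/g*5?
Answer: -8604/223 ≈ -38.583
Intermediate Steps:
R(F, O) = 6 - 3*F (R(F, O) = -3*(F - 2) = -3*(-2 + F) = 6 - 3*F)
M(g) = -25/g
j(E, C) = -18/223 (j(E, C) = 1/(-11 - 25/(6 - 3*(-4))) = 1/(-11 - 25/(6 + 12)) = 1/(-11 - 25/18) = 1/(-223/18) = -18/223)
478*j(-18, 0) = 478*(-18/223) = -8604/223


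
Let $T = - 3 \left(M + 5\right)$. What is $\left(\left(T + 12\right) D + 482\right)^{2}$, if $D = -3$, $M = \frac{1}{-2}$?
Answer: $\frac{946729}{4} \approx 2.3668 \cdot 10^{5}$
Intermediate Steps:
$M = - \frac{1}{2} \approx -0.5$
$T = - \frac{27}{2}$ ($T = - 3 \left(- \frac{1}{2} + 5\right) = \left(-3\right) \frac{9}{2} = - \frac{27}{2} \approx -13.5$)
$\left(\left(T + 12\right) D + 482\right)^{2} = \left(\left(- \frac{27}{2} + 12\right) \left(-3\right) + 482\right)^{2} = \left(\left(- \frac{3}{2}\right) \left(-3\right) + 482\right)^{2} = \left(\frac{9}{2} + 482\right)^{2} = \left(\frac{973}{2}\right)^{2} = \frac{946729}{4}$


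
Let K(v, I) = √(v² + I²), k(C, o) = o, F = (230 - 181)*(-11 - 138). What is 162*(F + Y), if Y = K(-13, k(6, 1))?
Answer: -1182762 + 162*√170 ≈ -1.1807e+6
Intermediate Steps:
F = -7301 (F = 49*(-149) = -7301)
K(v, I) = √(I² + v²)
Y = √170 (Y = √(1² + (-13)²) = √(1 + 169) = √170 ≈ 13.038)
162*(F + Y) = 162*(-7301 + √170) = -1182762 + 162*√170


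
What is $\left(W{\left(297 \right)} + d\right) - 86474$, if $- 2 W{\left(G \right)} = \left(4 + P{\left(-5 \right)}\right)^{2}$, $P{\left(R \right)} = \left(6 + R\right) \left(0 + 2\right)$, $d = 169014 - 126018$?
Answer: $-43496$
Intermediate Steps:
$d = 42996$
$P{\left(R \right)} = 12 + 2 R$ ($P{\left(R \right)} = \left(6 + R\right) 2 = 12 + 2 R$)
$W{\left(G \right)} = -18$ ($W{\left(G \right)} = - \frac{\left(4 + \left(12 + 2 \left(-5\right)\right)\right)^{2}}{2} = - \frac{\left(4 + \left(12 - 10\right)\right)^{2}}{2} = - \frac{\left(4 + 2\right)^{2}}{2} = - \frac{6^{2}}{2} = \left(- \frac{1}{2}\right) 36 = -18$)
$\left(W{\left(297 \right)} + d\right) - 86474 = \left(-18 + 42996\right) - 86474 = 42978 - 86474 = -43496$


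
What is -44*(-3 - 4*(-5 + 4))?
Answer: -44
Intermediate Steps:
-44*(-3 - 4*(-5 + 4)) = -44*(-3 - 4*(-1)) = -44*(-3 + 4) = -44*1 = -44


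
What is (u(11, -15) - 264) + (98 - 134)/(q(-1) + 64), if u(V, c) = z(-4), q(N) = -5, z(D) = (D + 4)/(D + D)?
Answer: -15612/59 ≈ -264.61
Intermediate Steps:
z(D) = (4 + D)/(2*D) (z(D) = (4 + D)/((2*D)) = (4 + D)*(1/(2*D)) = (4 + D)/(2*D))
u(V, c) = 0 (u(V, c) = (½)*(4 - 4)/(-4) = (½)*(-¼)*0 = 0)
(u(11, -15) - 264) + (98 - 134)/(q(-1) + 64) = (0 - 264) + (98 - 134)/(-5 + 64) = -264 - 36/59 = -15612/59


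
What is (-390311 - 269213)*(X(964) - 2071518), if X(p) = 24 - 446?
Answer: 1366494156560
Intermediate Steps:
X(p) = -422
(-390311 - 269213)*(X(964) - 2071518) = (-390311 - 269213)*(-422 - 2071518) = -659524*(-2071940) = 1366494156560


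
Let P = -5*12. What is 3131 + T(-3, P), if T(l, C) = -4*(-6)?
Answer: 3155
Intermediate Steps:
P = -60
T(l, C) = 24
3131 + T(-3, P) = 3131 + 24 = 3155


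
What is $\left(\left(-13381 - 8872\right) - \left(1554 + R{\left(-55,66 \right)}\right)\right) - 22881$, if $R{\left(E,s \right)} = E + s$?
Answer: $-46699$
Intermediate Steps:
$\left(\left(-13381 - 8872\right) - \left(1554 + R{\left(-55,66 \right)}\right)\right) - 22881 = \left(\left(-13381 - 8872\right) + \left(2968 - 4533\right)\right) - 22881 = \left(-22253 + \left(2968 - 4533\right)\right) - 22881 = \left(-22253 - 1565\right) - 22881 = -23818 - 22881 = -46699$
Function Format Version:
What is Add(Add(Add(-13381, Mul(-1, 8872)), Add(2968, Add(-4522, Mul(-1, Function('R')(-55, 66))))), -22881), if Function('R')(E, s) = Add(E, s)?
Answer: -46699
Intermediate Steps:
Add(Add(Add(-13381, Mul(-1, 8872)), Add(2968, Add(-4522, Mul(-1, Function('R')(-55, 66))))), -22881) = Add(Add(Add(-13381, Mul(-1, 8872)), Add(2968, Add(-4522, Mul(-1, Add(-55, 66))))), -22881) = Add(Add(Add(-13381, -8872), Add(2968, Add(-4522, Mul(-1, 11)))), -22881) = Add(Add(-22253, Add(2968, Add(-4522, -11))), -22881) = Add(Add(-22253, Add(2968, -4533)), -22881) = Add(Add(-22253, -1565), -22881) = Add(-23818, -22881) = -46699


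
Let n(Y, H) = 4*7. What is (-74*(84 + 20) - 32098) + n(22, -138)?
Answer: -39766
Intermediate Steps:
n(Y, H) = 28
(-74*(84 + 20) - 32098) + n(22, -138) = (-74*(84 + 20) - 32098) + 28 = (-74*104 - 32098) + 28 = (-7696 - 32098) + 28 = -39794 + 28 = -39766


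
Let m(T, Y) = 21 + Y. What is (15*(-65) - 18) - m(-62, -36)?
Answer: -978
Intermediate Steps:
(15*(-65) - 18) - m(-62, -36) = (15*(-65) - 18) - (21 - 36) = (-975 - 18) - 1*(-15) = -993 + 15 = -978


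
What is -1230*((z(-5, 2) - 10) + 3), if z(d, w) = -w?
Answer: 11070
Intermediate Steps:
-1230*((z(-5, 2) - 10) + 3) = -1230*((-1*2 - 10) + 3) = -1230*((-2 - 10) + 3) = -1230*(-12 + 3) = -1230*(-9) = 11070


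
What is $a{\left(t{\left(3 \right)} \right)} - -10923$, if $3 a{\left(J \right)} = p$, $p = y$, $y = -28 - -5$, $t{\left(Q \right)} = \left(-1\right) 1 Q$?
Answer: $\frac{32746}{3} \approx 10915.0$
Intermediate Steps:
$t{\left(Q \right)} = - Q$
$y = -23$ ($y = -28 + 5 = -23$)
$p = -23$
$a{\left(J \right)} = - \frac{23}{3}$ ($a{\left(J \right)} = \frac{1}{3} \left(-23\right) = - \frac{23}{3}$)
$a{\left(t{\left(3 \right)} \right)} - -10923 = - \frac{23}{3} - -10923 = - \frac{23}{3} + 10923 = \frac{32746}{3}$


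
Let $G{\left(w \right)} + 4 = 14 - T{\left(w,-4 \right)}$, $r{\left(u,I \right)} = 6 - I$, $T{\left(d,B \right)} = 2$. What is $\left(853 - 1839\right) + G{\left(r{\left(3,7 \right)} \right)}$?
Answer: $-978$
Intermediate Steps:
$G{\left(w \right)} = 8$ ($G{\left(w \right)} = -4 + \left(14 - 2\right) = -4 + 12 = 8$)
$\left(853 - 1839\right) + G{\left(r{\left(3,7 \right)} \right)} = \left(853 - 1839\right) + 8 = -986 + 8 = -978$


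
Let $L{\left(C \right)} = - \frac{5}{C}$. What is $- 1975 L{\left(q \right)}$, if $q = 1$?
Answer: $9875$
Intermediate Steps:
$- 1975 L{\left(q \right)} = - 1975 \left(- \frac{5}{1}\right) = - 1975 \left(\left(-5\right) 1\right) = \left(-1975\right) \left(-5\right) = 9875$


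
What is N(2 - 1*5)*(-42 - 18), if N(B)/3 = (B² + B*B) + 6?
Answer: -4320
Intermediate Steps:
N(B) = 18 + 6*B² (N(B) = 3*((B² + B*B) + 6) = 3*((B² + B²) + 6) = 3*(2*B² + 6) = 3*(6 + 2*B²) = 18 + 6*B²)
N(2 - 1*5)*(-42 - 18) = (18 + 6*(2 - 1*5)²)*(-42 - 18) = (18 + 6*(2 - 5)²)*(-60) = (18 + 6*(-3)²)*(-60) = (18 + 6*9)*(-60) = (18 + 54)*(-60) = 72*(-60) = -4320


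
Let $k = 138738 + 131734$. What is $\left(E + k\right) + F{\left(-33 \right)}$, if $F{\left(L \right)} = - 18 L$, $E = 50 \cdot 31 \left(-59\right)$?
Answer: $179616$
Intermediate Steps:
$k = 270472$
$E = -91450$ ($E = 1550 \left(-59\right) = -91450$)
$\left(E + k\right) + F{\left(-33 \right)} = \left(-91450 + 270472\right) - -594 = 179022 + 594 = 179616$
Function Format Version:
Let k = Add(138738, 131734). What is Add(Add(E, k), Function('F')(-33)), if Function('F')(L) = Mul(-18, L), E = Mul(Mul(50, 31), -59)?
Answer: 179616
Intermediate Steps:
k = 270472
E = -91450 (E = Mul(1550, -59) = -91450)
Add(Add(E, k), Function('F')(-33)) = Add(Add(-91450, 270472), Mul(-18, -33)) = Add(179022, 594) = 179616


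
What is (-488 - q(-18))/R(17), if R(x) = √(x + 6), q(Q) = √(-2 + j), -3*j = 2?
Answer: 2*√23*(-732 - I*√6)/69 ≈ -101.76 - 0.3405*I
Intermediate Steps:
j = -⅔ (j = -⅓*2 = -⅔ ≈ -0.66667)
q(Q) = 2*I*√6/3 (q(Q) = √(-2 - ⅔) = √(-8/3) = 2*I*√6/3)
R(x) = √(6 + x)
(-488 - q(-18))/R(17) = (-488 - 2*I*√6/3)/(√(6 + 17)) = (-488 - 2*I*√6/3)/(√23) = (-488 - 2*I*√6/3)*(√23/23) = √23*(-488 - 2*I*√6/3)/23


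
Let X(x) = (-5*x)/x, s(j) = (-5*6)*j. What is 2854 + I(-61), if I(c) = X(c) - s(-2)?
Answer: 2789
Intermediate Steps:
s(j) = -30*j
X(x) = -5
I(c) = -65 (I(c) = -5 - (-30)*(-2) = -5 - 1*60 = -5 - 60 = -65)
2854 + I(-61) = 2854 - 65 = 2789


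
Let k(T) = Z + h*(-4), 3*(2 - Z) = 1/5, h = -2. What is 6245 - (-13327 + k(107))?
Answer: 293431/15 ≈ 19562.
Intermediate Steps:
Z = 29/15 (Z = 2 - ⅓/5 = 2 - ⅓*⅕ = 2 - 1/15 = 29/15 ≈ 1.9333)
k(T) = 149/15 (k(T) = 29/15 - 2*(-4) = 29/15 + 8 = 149/15)
6245 - (-13327 + k(107)) = 6245 - (-13327 + 149/15) = 6245 - 1*(-199756/15) = 6245 + 199756/15 = 293431/15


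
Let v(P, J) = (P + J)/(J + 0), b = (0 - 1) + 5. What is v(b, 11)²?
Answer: 225/121 ≈ 1.8595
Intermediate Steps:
b = 4 (b = -1 + 5 = 4)
v(P, J) = (J + P)/J
v(b, 11)² = ((11 + 4)/11)² = ((1/11)*15)² = (15/11)² = 225/121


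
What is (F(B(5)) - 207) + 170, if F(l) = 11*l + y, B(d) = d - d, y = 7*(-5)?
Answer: -72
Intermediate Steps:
y = -35
B(d) = 0
F(l) = -35 + 11*l (F(l) = 11*l - 35 = -35 + 11*l)
(F(B(5)) - 207) + 170 = ((-35 + 11*0) - 207) + 170 = ((-35 + 0) - 207) + 170 = (-35 - 207) + 170 = -242 + 170 = -72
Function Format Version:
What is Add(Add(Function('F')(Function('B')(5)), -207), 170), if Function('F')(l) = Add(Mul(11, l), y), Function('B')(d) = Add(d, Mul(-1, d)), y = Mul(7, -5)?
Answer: -72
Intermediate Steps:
y = -35
Function('B')(d) = 0
Function('F')(l) = Add(-35, Mul(11, l)) (Function('F')(l) = Add(Mul(11, l), -35) = Add(-35, Mul(11, l)))
Add(Add(Function('F')(Function('B')(5)), -207), 170) = Add(Add(Add(-35, Mul(11, 0)), -207), 170) = Add(Add(Add(-35, 0), -207), 170) = Add(Add(-35, -207), 170) = Add(-242, 170) = -72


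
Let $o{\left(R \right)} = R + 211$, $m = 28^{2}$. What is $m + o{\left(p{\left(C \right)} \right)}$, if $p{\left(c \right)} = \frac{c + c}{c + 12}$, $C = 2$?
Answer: $\frac{6967}{7} \approx 995.29$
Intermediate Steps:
$m = 784$
$p{\left(c \right)} = \frac{2 c}{12 + c}$
$o{\left(R \right)} = 211 + R$
$m + o{\left(p{\left(C \right)} \right)} = 784 + \left(211 + 2 \cdot 2 \frac{1}{12 + 2}\right) = 784 + \left(211 + 2 \cdot 2 \cdot \frac{1}{14}\right) = 784 + \left(211 + \frac{2}{7}\right) = 784 + \frac{1479}{7} = \frac{6967}{7}$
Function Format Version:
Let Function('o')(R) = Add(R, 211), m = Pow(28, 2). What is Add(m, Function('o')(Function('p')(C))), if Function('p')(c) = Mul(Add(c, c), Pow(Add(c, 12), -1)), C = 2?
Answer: Rational(6967, 7) ≈ 995.29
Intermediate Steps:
m = 784
Function('p')(c) = Mul(2, c, Pow(Add(12, c), -1)) (Function('p')(c) = Mul(Mul(2, c), Pow(Add(12, c), -1)) = Mul(2, c, Pow(Add(12, c), -1)))
Function('o')(R) = Add(211, R)
Add(m, Function('o')(Function('p')(C))) = Add(784, Add(211, Mul(2, 2, Pow(Add(12, 2), -1)))) = Add(784, Add(211, Mul(2, 2, Pow(14, -1)))) = Add(784, Add(211, Mul(2, 2, Rational(1, 14)))) = Add(784, Add(211, Rational(2, 7))) = Add(784, Rational(1479, 7)) = Rational(6967, 7)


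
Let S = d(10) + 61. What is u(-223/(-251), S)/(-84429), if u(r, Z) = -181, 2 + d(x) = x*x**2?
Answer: 181/84429 ≈ 0.0021438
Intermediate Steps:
d(x) = -2 + x**3 (d(x) = -2 + x*x**2 = -2 + x**3)
S = 1059 (S = (-2 + 10**3) + 61 = (-2 + 1000) + 61 = 998 + 61 = 1059)
u(-223/(-251), S)/(-84429) = -181/(-84429) = -181*(-1/84429) = 181/84429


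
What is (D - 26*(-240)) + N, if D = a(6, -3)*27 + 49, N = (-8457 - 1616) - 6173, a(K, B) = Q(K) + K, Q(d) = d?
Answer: -9633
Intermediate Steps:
a(K, B) = 2*K (a(K, B) = K + K = 2*K)
N = -16246 (N = -10073 - 6173 = -16246)
D = 373 (D = (2*6)*27 + 49 = 12*27 + 49 = 324 + 49 = 373)
(D - 26*(-240)) + N = (373 - 26*(-240)) - 16246 = (373 + 6240) - 16246 = 6613 - 16246 = -9633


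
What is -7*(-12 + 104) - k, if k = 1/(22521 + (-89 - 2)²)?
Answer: -19836489/30802 ≈ -644.00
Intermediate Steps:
k = 1/30802 (k = 1/(22521 + (-91)²) = 1/(22521 + 8281) = 1/30802 ≈ 3.2465e-5)
-7*(-12 + 104) - k = -7*(-12 + 104) - 1*1/30802 = -7*92 - 1/30802 = -644 - 1/30802 = -19836489/30802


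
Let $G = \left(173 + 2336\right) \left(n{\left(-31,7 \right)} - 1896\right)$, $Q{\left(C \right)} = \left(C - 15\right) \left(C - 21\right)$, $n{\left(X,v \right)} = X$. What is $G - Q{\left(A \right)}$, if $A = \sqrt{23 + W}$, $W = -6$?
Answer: $-4835175 + 36 \sqrt{17} \approx -4.835 \cdot 10^{6}$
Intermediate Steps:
$A = \sqrt{17}$ ($A = \sqrt{23 - 6} = \sqrt{17} \approx 4.1231$)
$Q{\left(C \right)} = \left(-21 + C\right) \left(-15 + C\right)$ ($Q{\left(C \right)} = \left(-15 + C\right) \left(-21 + C\right) = \left(-21 + C\right) \left(-15 + C\right)$)
$G = -4834843$ ($G = \left(173 + 2336\right) \left(-31 - 1896\right) = 2509 \left(-1927\right) = -4834843$)
$G - Q{\left(A \right)} = -4834843 - \left(315 + \left(\sqrt{17}\right)^{2} - 36 \sqrt{17}\right) = -4834843 - \left(315 + 17 - 36 \sqrt{17}\right) = -4834843 - \left(332 - 36 \sqrt{17}\right) = -4835175 + 36 \sqrt{17}$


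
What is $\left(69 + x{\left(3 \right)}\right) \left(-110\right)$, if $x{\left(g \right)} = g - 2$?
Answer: $-7700$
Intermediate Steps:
$x{\left(g \right)} = -2 + g$
$\left(69 + x{\left(3 \right)}\right) \left(-110\right) = \left(69 + \left(-2 + 3\right)\right) \left(-110\right) = \left(69 + 1\right) \left(-110\right) = 70 \left(-110\right) = -7700$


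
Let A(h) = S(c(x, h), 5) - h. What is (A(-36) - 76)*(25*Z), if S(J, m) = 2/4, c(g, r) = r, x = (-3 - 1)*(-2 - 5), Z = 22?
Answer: -21725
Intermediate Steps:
x = 28 (x = -4*(-7) = 28)
S(J, m) = 1/2 (S(J, m) = 2*(1/4) = 1/2)
A(h) = 1/2 - h
(A(-36) - 76)*(25*Z) = ((1/2 - 1*(-36)) - 76)*(25*22) = ((1/2 + 36) - 76)*550 = (73/2 - 76)*550 = -79/2*550 = -21725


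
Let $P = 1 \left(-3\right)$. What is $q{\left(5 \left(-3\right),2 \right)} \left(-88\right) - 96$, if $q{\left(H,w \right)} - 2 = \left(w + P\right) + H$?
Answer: $1136$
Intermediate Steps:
$P = -3$
$q{\left(H,w \right)} = -1 + H + w$ ($q{\left(H,w \right)} = 2 + \left(\left(w - 3\right) + H\right) = 2 + \left(\left(-3 + w\right) + H\right) = 2 + \left(-3 + H + w\right) = -1 + H + w$)
$q{\left(5 \left(-3\right),2 \right)} \left(-88\right) - 96 = \left(-1 + 5 \left(-3\right) + 2\right) \left(-88\right) - 96 = \left(-1 - 15 + 2\right) \left(-88\right) - 96 = \left(-14\right) \left(-88\right) - 96 = 1232 - 96 = 1136$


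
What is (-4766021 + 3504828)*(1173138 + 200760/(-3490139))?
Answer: -5163846888112828446/3490139 ≈ -1.4796e+12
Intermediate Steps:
(-4766021 + 3504828)*(1173138 + 200760/(-3490139)) = -1261193*(1173138 + 200760*(-1/3490139)) = -1261193*(1173138 - 200760/3490139) = -1261193*4094414485422/3490139 = -5163846888112828446/3490139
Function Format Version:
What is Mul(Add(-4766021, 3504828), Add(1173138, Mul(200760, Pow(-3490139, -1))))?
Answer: Rational(-5163846888112828446, 3490139) ≈ -1.4796e+12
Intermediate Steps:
Mul(Add(-4766021, 3504828), Add(1173138, Mul(200760, Pow(-3490139, -1)))) = Mul(-1261193, Add(1173138, Mul(200760, Rational(-1, 3490139)))) = Mul(-1261193, Add(1173138, Rational(-200760, 3490139))) = Mul(-1261193, Rational(4094414485422, 3490139)) = Rational(-5163846888112828446, 3490139)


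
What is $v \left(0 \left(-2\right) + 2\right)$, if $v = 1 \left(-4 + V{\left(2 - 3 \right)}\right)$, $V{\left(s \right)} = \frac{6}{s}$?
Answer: $-20$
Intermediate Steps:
$v = -10$ ($v = 1 \left(-4 + \frac{6}{2 - 3}\right) = 1 \left(-4 + \frac{6}{-1}\right) = 1 \left(-4 + 6 \left(-1\right)\right) = 1 \left(-4 - 6\right) = 1 \left(-10\right) = -10$)
$v \left(0 \left(-2\right) + 2\right) = - 10 \left(0 \left(-2\right) + 2\right) = - 10 \left(0 + 2\right) = \left(-10\right) 2 = -20$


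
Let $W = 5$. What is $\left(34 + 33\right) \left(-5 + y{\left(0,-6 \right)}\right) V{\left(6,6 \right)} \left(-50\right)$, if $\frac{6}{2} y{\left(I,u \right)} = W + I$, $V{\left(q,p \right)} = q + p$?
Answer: $134000$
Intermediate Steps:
$V{\left(q,p \right)} = p + q$
$y{\left(I,u \right)} = \frac{5}{3} + \frac{I}{3}$ ($y{\left(I,u \right)} = \frac{5 + I}{3} = \frac{5}{3} + \frac{I}{3}$)
$\left(34 + 33\right) \left(-5 + y{\left(0,-6 \right)}\right) V{\left(6,6 \right)} \left(-50\right) = \left(34 + 33\right) \left(-5 + \left(\frac{5}{3} + \frac{1}{3} \cdot 0\right)\right) \left(6 + 6\right) \left(-50\right) = 67 \left(-5 + \left(\frac{5}{3} + 0\right)\right) 12 \left(-50\right) = 67 \left(-5 + \frac{5}{3}\right) 12 \left(-50\right) = 67 \left(- \frac{10}{3}\right) 12 \left(-50\right) = \left(- \frac{670}{3}\right) 12 \left(-50\right) = \left(-2680\right) \left(-50\right) = 134000$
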